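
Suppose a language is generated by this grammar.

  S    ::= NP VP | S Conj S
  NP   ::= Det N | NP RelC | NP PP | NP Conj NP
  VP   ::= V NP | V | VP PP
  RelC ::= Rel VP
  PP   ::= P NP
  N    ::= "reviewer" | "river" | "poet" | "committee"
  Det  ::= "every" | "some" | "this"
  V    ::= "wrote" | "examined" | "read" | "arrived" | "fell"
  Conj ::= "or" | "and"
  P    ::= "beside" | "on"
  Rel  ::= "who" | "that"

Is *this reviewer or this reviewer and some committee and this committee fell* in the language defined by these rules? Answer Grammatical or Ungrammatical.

S
  NP
    NP
      Det: this
      N: reviewer
    Conj: or
    NP
      NP
        Det: this
        N: reviewer
      Conj: and
      NP
        NP
          Det: some
          N: committee
        Conj: and
        NP
          Det: this
          N: committee
  VP
    V: fell
Each bracket corresponds to one application of a listed rule, so the string is derivable from S.

Grammatical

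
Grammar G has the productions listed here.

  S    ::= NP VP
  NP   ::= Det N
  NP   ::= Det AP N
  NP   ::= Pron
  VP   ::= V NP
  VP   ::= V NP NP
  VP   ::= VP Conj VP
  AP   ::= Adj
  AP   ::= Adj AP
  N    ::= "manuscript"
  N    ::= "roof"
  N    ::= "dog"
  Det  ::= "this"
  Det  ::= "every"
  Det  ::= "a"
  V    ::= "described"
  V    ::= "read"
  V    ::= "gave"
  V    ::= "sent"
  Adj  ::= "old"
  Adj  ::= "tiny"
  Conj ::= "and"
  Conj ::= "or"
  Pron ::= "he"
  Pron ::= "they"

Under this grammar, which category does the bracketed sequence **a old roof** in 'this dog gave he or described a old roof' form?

NP

[S [NP [Det this] [N dog]] [VP [VP [V gave] [NP [Pron he]]] [Conj or] [VP [V described] [NP [Det a] [AP [Adj old]] [N roof]]]]]
The span 'a old roof' is the NP node built by NP → Det AP N.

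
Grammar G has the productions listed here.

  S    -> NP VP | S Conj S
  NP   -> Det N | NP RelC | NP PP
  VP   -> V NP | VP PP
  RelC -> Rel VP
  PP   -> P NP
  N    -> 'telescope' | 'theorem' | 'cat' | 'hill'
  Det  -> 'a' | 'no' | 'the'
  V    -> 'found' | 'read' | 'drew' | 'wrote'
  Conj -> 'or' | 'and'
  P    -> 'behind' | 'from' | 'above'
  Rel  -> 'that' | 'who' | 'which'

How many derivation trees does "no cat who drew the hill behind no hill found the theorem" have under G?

3

Two of the 3 distinct bracketings:
[S [NP [NP [Det no] [N cat]] [RelC [Rel who] [VP [V drew] [NP [NP [Det the] [N hill]] [PP [P behind] [NP [Det no] [N hill]]]]]]] [VP [V found] [NP [Det the] [N theorem]]]]
[S [NP [NP [Det no] [N cat]] [RelC [Rel who] [VP [VP [V drew] [NP [Det the] [N hill]]] [PP [P behind] [NP [Det no] [N hill]]]]]] [VP [V found] [NP [Det the] [N theorem]]]]
The difference turns on whether NP → NP PP is used at the relevant span, versus an alternative expansion of NP.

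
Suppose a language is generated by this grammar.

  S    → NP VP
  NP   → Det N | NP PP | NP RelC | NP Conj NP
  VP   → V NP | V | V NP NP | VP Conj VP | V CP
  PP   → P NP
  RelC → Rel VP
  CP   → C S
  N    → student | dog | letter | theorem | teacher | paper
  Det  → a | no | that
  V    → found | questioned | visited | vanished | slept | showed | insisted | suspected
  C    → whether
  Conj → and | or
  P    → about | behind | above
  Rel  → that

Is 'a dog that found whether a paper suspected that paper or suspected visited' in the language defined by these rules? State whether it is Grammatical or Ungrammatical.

Grammatical

[S [NP [NP [Det a] [N dog]] [RelC [Rel that] [VP [VP [V found] [CP [C whether] [S [NP [Det a] [N paper]] [VP [V suspected] [NP [Det that] [N paper]]]]]] [Conj or] [VP [V suspected]]]]] [VP [V visited]]]
Every word is introduced by a lexical rule and the phrasal rules combine the resulting categories into a single S.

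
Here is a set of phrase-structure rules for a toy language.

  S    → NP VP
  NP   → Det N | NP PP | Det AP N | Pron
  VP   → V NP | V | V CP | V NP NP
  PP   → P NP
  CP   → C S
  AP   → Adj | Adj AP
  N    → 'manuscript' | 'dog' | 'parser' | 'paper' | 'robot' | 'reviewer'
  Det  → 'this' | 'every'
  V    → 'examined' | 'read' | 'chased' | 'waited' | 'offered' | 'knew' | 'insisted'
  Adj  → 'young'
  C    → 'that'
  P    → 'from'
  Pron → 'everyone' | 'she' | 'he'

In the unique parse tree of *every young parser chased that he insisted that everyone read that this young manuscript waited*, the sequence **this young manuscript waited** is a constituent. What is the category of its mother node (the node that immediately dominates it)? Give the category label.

CP

[S [NP [Det every] [AP [Adj young]] [N parser]] [VP [V chased] [CP [C that] [S [NP [Pron he]] [VP [V insisted] [CP [C that] [S [NP [Pron everyone]] [VP [V read] [CP [C that] [S [NP [Det this] [AP [Adj young]] [N manuscript]] [VP [V waited]]]]]]]]]]]]
The span 'this young manuscript waited' is the S node built by S → NP VP.
Its mother is the CP built by CP → C S.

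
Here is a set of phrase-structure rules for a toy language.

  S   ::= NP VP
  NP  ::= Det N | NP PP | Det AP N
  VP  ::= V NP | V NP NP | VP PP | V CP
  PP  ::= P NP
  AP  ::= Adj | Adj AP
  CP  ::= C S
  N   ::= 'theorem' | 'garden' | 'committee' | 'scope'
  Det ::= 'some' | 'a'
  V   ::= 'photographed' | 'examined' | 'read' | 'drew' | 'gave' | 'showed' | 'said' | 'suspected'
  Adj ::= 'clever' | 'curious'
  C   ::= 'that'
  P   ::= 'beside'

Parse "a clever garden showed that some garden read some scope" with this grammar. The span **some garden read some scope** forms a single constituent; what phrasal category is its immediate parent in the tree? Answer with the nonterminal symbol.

[S [NP [Det a] [AP [Adj clever]] [N garden]] [VP [V showed] [CP [C that] [S [NP [Det some] [N garden]] [VP [V read] [NP [Det some] [N scope]]]]]]]
The span 'some garden read some scope' is the S node built by S → NP VP.
Its mother is the CP built by CP → C S.

CP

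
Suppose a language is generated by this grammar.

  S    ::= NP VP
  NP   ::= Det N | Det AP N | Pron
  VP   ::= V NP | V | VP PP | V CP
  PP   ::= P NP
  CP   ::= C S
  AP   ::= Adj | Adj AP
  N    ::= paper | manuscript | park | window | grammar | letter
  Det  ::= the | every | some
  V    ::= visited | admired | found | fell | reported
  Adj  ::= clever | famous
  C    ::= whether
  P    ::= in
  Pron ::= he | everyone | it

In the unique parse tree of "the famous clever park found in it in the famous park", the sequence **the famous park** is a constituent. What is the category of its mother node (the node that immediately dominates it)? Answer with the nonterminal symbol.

PP

[S [NP [Det the] [AP [Adj famous] [AP [Adj clever]]] [N park]] [VP [VP [VP [V found]] [PP [P in] [NP [Pron it]]]] [PP [P in] [NP [Det the] [AP [Adj famous]] [N park]]]]]
The span 'the famous park' is the NP node built by NP → Det AP N.
Its mother is the PP built by PP → P NP.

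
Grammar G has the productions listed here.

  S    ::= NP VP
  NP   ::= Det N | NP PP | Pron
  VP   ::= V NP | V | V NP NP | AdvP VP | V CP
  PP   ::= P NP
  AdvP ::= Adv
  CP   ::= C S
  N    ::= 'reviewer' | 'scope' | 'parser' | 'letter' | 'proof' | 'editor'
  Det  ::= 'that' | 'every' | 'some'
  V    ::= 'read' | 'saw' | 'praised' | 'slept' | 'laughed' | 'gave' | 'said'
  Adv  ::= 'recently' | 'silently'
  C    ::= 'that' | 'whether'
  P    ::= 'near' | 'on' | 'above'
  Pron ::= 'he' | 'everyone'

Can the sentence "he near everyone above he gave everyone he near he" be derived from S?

S
  NP
    NP
      Pron: he
    PP
      P: near
      NP
        NP
          Pron: everyone
        PP
          P: above
          NP
            Pron: he
  VP
    V: gave
    NP
      Pron: everyone
    NP
      NP
        Pron: he
      PP
        P: near
        NP
          Pron: he
Every word is introduced by a lexical rule and the phrasal rules combine the resulting categories into a single S.

Grammatical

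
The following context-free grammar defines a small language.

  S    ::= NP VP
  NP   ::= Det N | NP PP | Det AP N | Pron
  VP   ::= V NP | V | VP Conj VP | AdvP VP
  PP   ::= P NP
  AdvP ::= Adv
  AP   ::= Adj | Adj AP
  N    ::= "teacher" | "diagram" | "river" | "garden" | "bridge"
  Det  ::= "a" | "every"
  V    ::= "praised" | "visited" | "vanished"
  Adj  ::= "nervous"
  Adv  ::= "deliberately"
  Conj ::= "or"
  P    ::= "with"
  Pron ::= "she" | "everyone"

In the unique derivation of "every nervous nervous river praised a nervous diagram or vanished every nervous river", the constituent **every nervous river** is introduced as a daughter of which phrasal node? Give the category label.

[S [NP [Det every] [AP [Adj nervous] [AP [Adj nervous]]] [N river]] [VP [VP [V praised] [NP [Det a] [AP [Adj nervous]] [N diagram]]] [Conj or] [VP [V vanished] [NP [Det every] [AP [Adj nervous]] [N river]]]]]
The span 'every nervous river' is the NP node built by NP → Det AP N.
Its mother is the VP built by VP → V NP.

VP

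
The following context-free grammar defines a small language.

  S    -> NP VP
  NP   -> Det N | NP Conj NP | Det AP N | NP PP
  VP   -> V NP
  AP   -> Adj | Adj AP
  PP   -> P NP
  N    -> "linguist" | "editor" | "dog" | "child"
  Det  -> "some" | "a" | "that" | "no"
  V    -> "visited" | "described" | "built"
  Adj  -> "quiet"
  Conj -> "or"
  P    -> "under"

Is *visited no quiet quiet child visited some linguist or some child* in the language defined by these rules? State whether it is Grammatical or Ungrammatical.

Ungrammatical

For S → NP VP, no prefix of the string parses as an NP.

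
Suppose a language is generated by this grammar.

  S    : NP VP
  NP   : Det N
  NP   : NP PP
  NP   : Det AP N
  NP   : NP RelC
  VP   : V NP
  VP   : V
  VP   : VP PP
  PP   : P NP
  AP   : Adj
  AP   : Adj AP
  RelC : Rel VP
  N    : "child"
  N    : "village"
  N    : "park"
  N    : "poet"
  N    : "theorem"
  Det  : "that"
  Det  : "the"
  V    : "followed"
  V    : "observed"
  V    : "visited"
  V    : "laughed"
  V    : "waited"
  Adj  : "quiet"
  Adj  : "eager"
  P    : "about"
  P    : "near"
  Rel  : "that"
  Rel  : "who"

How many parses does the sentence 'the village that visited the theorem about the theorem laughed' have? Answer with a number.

Two of the 3 distinct bracketings:
[S [NP [NP [NP [Det the] [N village]] [RelC [Rel that] [VP [V visited] [NP [Det the] [N theorem]]]]] [PP [P about] [NP [Det the] [N theorem]]]] [VP [V laughed]]]
[S [NP [NP [Det the] [N village]] [RelC [Rel that] [VP [V visited] [NP [NP [Det the] [N theorem]] [PP [P about] [NP [Det the] [N theorem]]]]]]] [VP [V laughed]]]
The trees differ in how a recursive rule is bracketed over the same span.

3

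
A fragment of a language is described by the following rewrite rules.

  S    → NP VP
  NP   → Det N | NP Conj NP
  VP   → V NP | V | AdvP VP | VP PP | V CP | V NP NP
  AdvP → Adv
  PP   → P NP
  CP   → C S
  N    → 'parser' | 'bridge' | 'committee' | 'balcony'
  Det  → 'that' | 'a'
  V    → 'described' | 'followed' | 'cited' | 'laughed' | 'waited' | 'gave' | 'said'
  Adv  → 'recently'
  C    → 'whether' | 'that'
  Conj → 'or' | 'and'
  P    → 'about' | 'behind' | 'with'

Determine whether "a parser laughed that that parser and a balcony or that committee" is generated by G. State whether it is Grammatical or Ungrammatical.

For S → NP VP, the only prefix that parses as NP is 'a parser', but the remainder 'laughed that that parser and a balcony or that committee' is not a VP under these rules.

Ungrammatical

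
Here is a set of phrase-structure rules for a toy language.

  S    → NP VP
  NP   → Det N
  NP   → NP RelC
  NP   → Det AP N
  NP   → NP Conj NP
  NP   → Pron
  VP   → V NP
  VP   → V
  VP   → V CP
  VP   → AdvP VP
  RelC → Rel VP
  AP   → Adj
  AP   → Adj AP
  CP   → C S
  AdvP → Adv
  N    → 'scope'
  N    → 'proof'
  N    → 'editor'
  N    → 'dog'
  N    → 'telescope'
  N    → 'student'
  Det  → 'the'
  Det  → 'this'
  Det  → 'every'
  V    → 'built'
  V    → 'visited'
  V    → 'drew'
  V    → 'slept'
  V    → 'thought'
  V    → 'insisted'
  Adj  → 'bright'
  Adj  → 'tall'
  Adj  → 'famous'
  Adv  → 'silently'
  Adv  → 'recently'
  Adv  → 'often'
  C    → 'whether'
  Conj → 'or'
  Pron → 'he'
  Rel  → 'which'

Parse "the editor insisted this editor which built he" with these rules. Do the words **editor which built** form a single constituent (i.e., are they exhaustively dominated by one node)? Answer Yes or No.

No

[S [NP [Det the] [N editor]] [VP [V insisted] [NP [NP [Det this] [N editor]] [RelC [Rel which] [VP [V built] [NP [Pron he]]]]]]]
The smallest constituent containing 'editor which built' is the NP spanning 'this editor which built he'; no single node in the tree dominates exactly the given words.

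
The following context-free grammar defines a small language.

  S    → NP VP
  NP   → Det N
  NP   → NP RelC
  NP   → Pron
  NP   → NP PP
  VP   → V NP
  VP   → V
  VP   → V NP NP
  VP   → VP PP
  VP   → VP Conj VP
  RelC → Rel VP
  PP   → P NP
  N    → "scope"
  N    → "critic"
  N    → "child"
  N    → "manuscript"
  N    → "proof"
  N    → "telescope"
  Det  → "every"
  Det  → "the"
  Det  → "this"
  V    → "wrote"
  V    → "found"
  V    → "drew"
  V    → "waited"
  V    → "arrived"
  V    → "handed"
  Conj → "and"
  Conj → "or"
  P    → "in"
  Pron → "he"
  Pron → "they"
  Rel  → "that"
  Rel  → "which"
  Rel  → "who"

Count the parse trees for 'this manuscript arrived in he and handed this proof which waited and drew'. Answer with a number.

Two of the 3 distinct bracketings:
[S [NP [Det this] [N manuscript]] [VP [VP [VP [V arrived]] [PP [P in] [NP [Pron he]]]] [Conj and] [VP [V handed] [NP [NP [Det this] [N proof]] [RelC [Rel which] [VP [VP [V waited]] [Conj and] [VP [V drew]]]]]]]]
[S [NP [Det this] [N manuscript]] [VP [VP [VP [V arrived]] [PP [P in] [NP [Pron he]]]] [Conj and] [VP [VP [V handed] [NP [NP [Det this] [N proof]] [RelC [Rel which] [VP [V waited]]]]] [Conj and] [VP [V drew]]]]]
The trees differ in how a recursive rule is bracketed over the same span.

3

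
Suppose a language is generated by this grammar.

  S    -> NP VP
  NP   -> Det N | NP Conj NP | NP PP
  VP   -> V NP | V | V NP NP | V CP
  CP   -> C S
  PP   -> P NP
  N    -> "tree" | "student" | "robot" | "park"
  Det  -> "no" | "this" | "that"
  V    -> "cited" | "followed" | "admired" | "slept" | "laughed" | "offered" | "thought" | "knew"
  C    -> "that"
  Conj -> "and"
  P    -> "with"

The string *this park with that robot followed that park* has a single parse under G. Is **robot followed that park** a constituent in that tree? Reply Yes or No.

[S [NP [NP [Det this] [N park]] [PP [P with] [NP [Det that] [N robot]]]] [VP [V followed] [NP [Det that] [N park]]]]
The smallest constituent containing 'robot followed that park' is the S spanning 'this park with that robot followed that park'; no single node in the tree dominates exactly the given words.

No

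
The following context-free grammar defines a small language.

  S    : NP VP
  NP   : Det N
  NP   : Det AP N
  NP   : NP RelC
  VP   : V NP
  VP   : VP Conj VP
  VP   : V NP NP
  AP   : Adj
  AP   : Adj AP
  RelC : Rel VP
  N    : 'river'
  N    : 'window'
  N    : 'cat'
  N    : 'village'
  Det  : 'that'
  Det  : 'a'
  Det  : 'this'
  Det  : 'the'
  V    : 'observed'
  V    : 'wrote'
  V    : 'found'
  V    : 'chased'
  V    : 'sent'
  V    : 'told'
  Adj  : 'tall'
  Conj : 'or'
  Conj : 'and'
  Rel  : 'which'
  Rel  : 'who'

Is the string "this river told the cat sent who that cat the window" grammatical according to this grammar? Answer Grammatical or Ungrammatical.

Ungrammatical

A V word can never sit immediately before a Rel word in any string this grammar generates, so the substring 'sent who' rules out a derivation.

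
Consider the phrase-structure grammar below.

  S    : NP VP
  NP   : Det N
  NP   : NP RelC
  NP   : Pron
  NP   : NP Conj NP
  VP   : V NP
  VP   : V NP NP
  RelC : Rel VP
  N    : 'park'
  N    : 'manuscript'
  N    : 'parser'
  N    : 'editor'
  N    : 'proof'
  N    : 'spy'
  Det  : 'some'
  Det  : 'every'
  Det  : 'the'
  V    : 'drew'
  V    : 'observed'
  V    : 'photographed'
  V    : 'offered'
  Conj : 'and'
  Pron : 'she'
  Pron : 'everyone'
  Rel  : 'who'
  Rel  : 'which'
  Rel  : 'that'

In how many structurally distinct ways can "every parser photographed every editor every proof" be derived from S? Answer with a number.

1

[S [NP [Det every] [N parser]] [VP [V photographed] [NP [Det every] [N editor]] [NP [Det every] [N proof]]]]
No rule offers an alternative attachment or grouping for any span, so this is the only derivation.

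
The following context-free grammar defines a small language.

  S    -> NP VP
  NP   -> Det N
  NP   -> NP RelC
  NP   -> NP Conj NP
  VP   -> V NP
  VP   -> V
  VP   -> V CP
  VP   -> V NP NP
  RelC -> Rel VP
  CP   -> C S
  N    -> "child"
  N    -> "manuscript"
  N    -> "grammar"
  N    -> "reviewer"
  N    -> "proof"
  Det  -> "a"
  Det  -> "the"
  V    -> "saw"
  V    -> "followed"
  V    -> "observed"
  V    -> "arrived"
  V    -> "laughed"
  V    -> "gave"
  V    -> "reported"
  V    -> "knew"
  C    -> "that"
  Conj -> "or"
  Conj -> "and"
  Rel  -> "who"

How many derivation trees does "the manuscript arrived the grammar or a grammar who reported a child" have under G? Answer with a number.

4

Two of the 4 distinct bracketings:
[S [NP [Det the] [N manuscript]] [VP [V arrived] [NP [NP [NP [Det the] [N grammar]] [Conj or] [NP [Det a] [N grammar]]] [RelC [Rel who] [VP [V reported] [NP [Det a] [N child]]]]]]]
[S [NP [Det the] [N manuscript]] [VP [V arrived] [NP [NP [Det the] [N grammar]] [Conj or] [NP [NP [Det a] [N grammar]] [RelC [Rel who] [VP [V reported] [NP [Det a] [N child]]]]]]]]
The trees differ in how a recursive rule is bracketed over the same span.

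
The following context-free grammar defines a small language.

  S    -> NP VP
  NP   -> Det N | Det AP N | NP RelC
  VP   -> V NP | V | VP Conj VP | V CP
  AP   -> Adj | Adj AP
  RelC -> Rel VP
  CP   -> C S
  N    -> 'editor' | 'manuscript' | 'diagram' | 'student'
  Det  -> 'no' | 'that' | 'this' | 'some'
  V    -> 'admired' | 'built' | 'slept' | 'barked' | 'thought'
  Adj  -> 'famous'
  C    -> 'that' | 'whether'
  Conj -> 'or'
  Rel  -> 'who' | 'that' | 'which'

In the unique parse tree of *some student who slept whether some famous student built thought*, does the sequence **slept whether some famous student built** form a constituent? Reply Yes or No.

Yes

[S [NP [NP [Det some] [N student]] [RelC [Rel who] [VP [V slept] [CP [C whether] [S [NP [Det some] [AP [Adj famous]] [N student]] [VP [V built]]]]]]] [VP [V thought]]]
The words 'slept whether some famous student built' are exhaustively dominated by a single VP node (built by VP → V CP), so they form a constituent.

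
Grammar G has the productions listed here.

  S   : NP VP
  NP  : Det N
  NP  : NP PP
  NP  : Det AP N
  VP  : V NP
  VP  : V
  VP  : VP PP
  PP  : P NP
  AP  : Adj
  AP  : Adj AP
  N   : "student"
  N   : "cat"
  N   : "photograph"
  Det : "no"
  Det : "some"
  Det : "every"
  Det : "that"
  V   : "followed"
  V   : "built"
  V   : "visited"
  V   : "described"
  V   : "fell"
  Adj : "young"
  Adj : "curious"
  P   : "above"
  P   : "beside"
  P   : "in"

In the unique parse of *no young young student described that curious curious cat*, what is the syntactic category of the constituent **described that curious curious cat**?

VP

S
  NP
    Det: no
    AP
      Adj: young
      AP
        Adj: young
    N: student
  VP
    V: described
    NP
      Det: that
      AP
        Adj: curious
        AP
          Adj: curious
      N: cat
The span 'described that curious curious cat' is the VP node built by VP → V NP.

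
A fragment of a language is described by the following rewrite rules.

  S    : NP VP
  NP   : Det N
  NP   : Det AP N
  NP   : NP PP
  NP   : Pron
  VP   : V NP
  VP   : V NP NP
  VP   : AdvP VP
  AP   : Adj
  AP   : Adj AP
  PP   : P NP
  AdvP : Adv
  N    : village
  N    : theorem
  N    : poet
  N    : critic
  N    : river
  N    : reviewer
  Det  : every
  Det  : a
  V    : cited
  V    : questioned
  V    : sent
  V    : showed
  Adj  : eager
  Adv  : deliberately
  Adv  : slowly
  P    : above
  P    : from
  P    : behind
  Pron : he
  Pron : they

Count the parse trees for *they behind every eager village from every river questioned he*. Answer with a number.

The two bracketings:
[S [NP [NP [Pron they]] [PP [P behind] [NP [NP [Det every] [AP [Adj eager]] [N village]] [PP [P from] [NP [Det every] [N river]]]]]] [VP [V questioned] [NP [Pron he]]]]
[S [NP [NP [NP [Pron they]] [PP [P behind] [NP [Det every] [AP [Adj eager]] [N village]]]] [PP [P from] [NP [Det every] [N river]]]] [VP [V questioned] [NP [Pron he]]]]
The trees differ in how a recursive rule is bracketed over the same span.

2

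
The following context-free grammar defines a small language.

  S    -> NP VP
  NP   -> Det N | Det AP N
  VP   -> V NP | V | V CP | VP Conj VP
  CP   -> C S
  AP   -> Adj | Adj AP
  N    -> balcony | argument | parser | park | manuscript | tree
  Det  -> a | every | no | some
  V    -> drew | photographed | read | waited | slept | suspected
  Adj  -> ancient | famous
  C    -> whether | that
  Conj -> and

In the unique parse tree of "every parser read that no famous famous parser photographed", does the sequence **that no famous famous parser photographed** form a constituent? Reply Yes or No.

[S [NP [Det every] [N parser]] [VP [V read] [CP [C that] [S [NP [Det no] [AP [Adj famous] [AP [Adj famous]]] [N parser]] [VP [V photographed]]]]]]
The words 'that no famous famous parser photographed' are exhaustively dominated by a single CP node (built by CP → C S), so they form a constituent.

Yes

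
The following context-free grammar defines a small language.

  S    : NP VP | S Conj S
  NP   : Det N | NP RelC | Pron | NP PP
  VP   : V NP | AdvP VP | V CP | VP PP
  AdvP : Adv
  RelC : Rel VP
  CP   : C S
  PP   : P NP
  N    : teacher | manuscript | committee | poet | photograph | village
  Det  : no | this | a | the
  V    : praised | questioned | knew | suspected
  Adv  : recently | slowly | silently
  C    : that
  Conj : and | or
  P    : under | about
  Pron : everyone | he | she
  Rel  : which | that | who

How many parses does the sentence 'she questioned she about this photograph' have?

2

The two bracketings:
[S [NP [Pron she]] [VP [V questioned] [NP [NP [Pron she]] [PP [P about] [NP [Det this] [N photograph]]]]]]
[S [NP [Pron she]] [VP [VP [V questioned] [NP [Pron she]]] [PP [P about] [NP [Det this] [N photograph]]]]]
The difference turns on whether NP → NP PP is used at the relevant span, versus an alternative expansion of NP.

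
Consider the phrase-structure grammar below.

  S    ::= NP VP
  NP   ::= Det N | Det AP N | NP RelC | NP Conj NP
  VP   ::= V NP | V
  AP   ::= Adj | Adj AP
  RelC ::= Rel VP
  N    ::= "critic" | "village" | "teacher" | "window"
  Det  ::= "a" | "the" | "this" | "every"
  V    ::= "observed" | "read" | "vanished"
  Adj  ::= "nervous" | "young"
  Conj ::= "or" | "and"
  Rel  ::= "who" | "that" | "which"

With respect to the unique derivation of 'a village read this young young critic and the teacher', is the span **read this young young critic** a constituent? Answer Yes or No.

No

[S [NP [Det a] [N village]] [VP [V read] [NP [NP [Det this] [AP [Adj young] [AP [Adj young]]] [N critic]] [Conj and] [NP [Det the] [N teacher]]]]]
The smallest constituent containing 'read this young young critic' is the VP spanning 'read this young young critic and the teacher'; no single node in the tree dominates exactly the given words.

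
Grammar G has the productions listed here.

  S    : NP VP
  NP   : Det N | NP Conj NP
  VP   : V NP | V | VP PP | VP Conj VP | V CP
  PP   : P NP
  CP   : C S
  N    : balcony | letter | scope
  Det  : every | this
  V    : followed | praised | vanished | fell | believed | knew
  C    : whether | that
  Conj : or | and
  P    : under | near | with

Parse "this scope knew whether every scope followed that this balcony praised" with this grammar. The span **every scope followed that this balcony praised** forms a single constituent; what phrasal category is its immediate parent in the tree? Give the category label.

CP

[S [NP [Det this] [N scope]] [VP [V knew] [CP [C whether] [S [NP [Det every] [N scope]] [VP [V followed] [CP [C that] [S [NP [Det this] [N balcony]] [VP [V praised]]]]]]]]]
The span 'every scope followed that this balcony praised' is the S node built by S → NP VP.
Its mother is the CP built by CP → C S.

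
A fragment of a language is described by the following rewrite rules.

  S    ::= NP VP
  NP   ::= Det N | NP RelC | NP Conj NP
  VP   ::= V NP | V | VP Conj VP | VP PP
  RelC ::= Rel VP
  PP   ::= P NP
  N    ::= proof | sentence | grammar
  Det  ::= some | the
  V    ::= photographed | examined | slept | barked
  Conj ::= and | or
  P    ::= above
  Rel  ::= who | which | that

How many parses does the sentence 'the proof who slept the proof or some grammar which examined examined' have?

5

Two of the 5 distinct bracketings:
[S [NP [NP [Det the] [N proof]] [RelC [Rel who] [VP [V slept] [NP [NP [NP [Det the] [N proof]] [Conj or] [NP [Det some] [N grammar]]] [RelC [Rel which] [VP [V examined]]]]]]] [VP [V examined]]]
[S [NP [NP [Det the] [N proof]] [RelC [Rel who] [VP [V slept] [NP [NP [Det the] [N proof]] [Conj or] [NP [NP [Det some] [N grammar]] [RelC [Rel which] [VP [V examined]]]]]]]] [VP [V examined]]]
The trees differ in how a recursive rule is bracketed over the same span.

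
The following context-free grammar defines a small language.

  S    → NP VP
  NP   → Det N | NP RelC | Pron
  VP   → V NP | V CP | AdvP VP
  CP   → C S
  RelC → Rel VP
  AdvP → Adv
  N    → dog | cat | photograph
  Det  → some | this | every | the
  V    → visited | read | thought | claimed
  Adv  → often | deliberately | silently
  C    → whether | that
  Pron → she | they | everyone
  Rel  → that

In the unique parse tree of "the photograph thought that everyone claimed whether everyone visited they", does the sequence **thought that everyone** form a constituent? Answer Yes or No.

No

[S [NP [Det the] [N photograph]] [VP [V thought] [CP [C that] [S [NP [Pron everyone]] [VP [V claimed] [CP [C whether] [S [NP [Pron everyone]] [VP [V visited] [NP [Pron they]]]]]]]]]]
The smallest constituent containing 'thought that everyone' is the VP spanning 'thought that everyone claimed whether everyone visited they'; no single node in the tree dominates exactly the given words.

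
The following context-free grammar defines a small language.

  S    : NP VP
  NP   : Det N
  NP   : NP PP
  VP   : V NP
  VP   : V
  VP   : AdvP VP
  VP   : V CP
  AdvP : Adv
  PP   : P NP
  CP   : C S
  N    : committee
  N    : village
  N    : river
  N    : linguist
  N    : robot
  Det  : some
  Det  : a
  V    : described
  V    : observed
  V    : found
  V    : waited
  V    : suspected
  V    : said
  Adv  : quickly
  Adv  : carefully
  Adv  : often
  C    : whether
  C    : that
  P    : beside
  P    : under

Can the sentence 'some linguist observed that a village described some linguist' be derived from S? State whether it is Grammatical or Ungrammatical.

Grammatical

S
  NP
    Det: some
    N: linguist
  VP
    V: observed
    CP
      C: that
      S
        NP
          Det: a
          N: village
        VP
          V: described
          NP
            Det: some
            N: linguist
The bracketing above is licensed at every node by one of the given productions, with S at the root.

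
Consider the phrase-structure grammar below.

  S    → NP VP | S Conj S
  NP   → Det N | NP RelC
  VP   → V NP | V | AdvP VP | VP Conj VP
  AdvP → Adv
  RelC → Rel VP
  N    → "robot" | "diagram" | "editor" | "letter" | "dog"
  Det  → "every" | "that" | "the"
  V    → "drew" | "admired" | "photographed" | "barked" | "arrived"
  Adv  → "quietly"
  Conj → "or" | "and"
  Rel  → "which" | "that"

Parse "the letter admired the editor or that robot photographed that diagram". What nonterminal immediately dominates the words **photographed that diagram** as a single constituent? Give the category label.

S
  S
    NP
      Det: the
      N: letter
    VP
      V: admired
      NP
        Det: the
        N: editor
  Conj: or
  S
    NP
      Det: that
      N: robot
    VP
      V: photographed
      NP
        Det: that
        N: diagram
The span 'photographed that diagram' is the VP node built by VP → V NP.

VP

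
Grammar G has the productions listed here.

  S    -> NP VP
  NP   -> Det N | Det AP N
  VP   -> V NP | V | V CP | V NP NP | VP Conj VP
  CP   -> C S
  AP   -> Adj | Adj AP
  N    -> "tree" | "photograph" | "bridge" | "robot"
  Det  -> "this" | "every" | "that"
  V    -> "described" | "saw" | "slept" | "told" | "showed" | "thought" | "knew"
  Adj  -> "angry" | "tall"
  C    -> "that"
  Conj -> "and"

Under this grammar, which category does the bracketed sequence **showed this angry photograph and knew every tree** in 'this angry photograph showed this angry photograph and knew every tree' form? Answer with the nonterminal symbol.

VP

[S [NP [Det this] [AP [Adj angry]] [N photograph]] [VP [VP [V showed] [NP [Det this] [AP [Adj angry]] [N photograph]]] [Conj and] [VP [V knew] [NP [Det every] [N tree]]]]]
The span 'showed this angry photograph and knew every tree' is the VP node built by VP → VP Conj VP.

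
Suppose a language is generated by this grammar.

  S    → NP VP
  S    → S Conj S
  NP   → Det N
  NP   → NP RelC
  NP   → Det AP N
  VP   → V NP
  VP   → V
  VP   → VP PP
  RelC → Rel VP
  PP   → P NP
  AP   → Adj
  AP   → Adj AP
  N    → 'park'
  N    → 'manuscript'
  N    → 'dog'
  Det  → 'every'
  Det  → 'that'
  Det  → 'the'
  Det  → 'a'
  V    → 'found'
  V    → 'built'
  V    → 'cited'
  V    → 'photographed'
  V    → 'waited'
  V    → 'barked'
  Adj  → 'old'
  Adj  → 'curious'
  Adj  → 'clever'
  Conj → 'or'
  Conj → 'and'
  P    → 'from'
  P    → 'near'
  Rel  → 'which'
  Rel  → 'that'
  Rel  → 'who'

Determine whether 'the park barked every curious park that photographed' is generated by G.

[S [NP [Det the] [N park]] [VP [V barked] [NP [NP [Det every] [AP [Adj curious]] [N park]] [RelC [Rel that] [VP [V photographed]]]]]]
Every word is introduced by a lexical rule and the phrasal rules combine the resulting categories into a single S.

Grammatical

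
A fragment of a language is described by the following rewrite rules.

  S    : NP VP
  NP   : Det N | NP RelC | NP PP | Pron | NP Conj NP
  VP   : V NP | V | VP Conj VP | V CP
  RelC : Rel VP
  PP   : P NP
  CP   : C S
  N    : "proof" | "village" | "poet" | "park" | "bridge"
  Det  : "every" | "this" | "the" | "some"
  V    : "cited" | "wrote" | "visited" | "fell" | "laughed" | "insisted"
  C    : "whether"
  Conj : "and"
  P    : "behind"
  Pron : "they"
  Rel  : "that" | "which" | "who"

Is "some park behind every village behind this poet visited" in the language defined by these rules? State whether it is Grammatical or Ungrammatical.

Grammatical

[S [NP [NP [Det some] [N park]] [PP [P behind] [NP [NP [Det every] [N village]] [PP [P behind] [NP [Det this] [N poet]]]]]] [VP [V visited]]]
The bracketing above is licensed at every node by one of the given productions, with S at the root.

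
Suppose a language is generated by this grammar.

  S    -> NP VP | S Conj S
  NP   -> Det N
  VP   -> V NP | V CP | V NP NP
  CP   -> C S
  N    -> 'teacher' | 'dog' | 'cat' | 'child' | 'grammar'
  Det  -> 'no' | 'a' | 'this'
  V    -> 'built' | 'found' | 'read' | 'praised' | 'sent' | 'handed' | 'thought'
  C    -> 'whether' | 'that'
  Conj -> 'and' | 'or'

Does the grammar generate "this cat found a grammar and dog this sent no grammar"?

Ungrammatical

A Conj word can never sit immediately before an N word in any string this grammar generates, so the substring 'and dog' rules out a derivation.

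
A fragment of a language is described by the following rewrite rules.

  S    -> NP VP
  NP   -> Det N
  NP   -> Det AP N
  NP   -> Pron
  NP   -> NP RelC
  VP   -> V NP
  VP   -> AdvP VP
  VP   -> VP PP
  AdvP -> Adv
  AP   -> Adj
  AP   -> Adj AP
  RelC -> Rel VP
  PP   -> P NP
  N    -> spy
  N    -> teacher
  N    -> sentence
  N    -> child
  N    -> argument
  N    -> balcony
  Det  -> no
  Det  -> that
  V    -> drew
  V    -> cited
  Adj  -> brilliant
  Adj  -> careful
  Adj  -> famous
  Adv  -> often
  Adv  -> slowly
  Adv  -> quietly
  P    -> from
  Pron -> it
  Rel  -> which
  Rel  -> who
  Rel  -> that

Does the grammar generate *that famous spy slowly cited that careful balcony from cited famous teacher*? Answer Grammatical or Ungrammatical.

A P word can never sit immediately before a V word in any string this grammar generates, so the substring 'from cited' rules out a derivation.

Ungrammatical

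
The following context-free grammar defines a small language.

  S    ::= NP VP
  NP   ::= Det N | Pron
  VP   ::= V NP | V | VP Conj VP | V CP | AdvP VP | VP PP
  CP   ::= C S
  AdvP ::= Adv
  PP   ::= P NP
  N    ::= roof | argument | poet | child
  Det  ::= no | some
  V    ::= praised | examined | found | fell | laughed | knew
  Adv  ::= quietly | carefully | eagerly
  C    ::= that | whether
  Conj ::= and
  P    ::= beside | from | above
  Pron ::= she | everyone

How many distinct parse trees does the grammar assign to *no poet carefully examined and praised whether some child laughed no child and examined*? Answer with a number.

Two of the 7 distinct bracketings:
[S [NP [Det no] [N poet]] [VP [VP [AdvP [Adv carefully]] [VP [V examined]]] [Conj and] [VP [VP [V praised] [CP [C whether] [S [NP [Det some] [N child]] [VP [V laughed] [NP [Det no] [N child]]]]]] [Conj and] [VP [V examined]]]]]
[S [NP [Det no] [N poet]] [VP [VP [AdvP [Adv carefully]] [VP [V examined]]] [Conj and] [VP [V praised] [CP [C whether] [S [NP [Det some] [N child]] [VP [VP [V laughed] [NP [Det no] [N child]]] [Conj and] [VP [V examined]]]]]]]]
The trees differ in how a recursive rule is bracketed over the same span.

7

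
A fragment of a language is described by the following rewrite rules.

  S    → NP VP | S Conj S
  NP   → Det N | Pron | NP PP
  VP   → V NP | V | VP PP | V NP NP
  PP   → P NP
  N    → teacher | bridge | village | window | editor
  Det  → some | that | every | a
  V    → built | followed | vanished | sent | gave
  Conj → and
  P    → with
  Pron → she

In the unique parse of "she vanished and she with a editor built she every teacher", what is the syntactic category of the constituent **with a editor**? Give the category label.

PP

S
  S
    NP
      Pron: she
    VP
      V: vanished
  Conj: and
  S
    NP
      NP
        Pron: she
      PP
        P: with
        NP
          Det: a
          N: editor
    VP
      V: built
      NP
        Pron: she
      NP
        Det: every
        N: teacher
The span 'with a editor' is the PP node built by PP → P NP.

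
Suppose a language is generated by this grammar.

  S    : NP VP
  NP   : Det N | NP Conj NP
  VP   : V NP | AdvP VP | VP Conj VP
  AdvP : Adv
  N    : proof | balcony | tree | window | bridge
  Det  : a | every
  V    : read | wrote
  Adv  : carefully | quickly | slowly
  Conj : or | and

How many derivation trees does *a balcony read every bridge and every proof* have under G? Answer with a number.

1

[S [NP [Det a] [N balcony]] [VP [V read] [NP [NP [Det every] [N bridge]] [Conj and] [NP [Det every] [N proof]]]]]
No rule offers an alternative attachment or grouping for any span, so this is the only derivation.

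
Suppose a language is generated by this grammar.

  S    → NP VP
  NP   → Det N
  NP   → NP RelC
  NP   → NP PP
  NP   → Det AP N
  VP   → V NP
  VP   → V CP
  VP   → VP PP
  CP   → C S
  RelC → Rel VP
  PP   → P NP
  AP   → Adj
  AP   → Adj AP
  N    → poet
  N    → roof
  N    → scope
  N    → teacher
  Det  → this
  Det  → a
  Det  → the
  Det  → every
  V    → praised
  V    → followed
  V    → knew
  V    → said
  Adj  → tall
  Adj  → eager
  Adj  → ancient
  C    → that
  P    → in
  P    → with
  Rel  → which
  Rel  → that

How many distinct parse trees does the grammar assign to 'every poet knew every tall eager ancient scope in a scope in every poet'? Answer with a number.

Two of the 5 distinct bracketings:
[S [NP [Det every] [N poet]] [VP [V knew] [NP [NP [Det every] [AP [Adj tall] [AP [Adj eager] [AP [Adj ancient]]]] [N scope]] [PP [P in] [NP [NP [Det a] [N scope]] [PP [P in] [NP [Det every] [N poet]]]]]]]]
[S [NP [Det every] [N poet]] [VP [V knew] [NP [NP [NP [Det every] [AP [Adj tall] [AP [Adj eager] [AP [Adj ancient]]]] [N scope]] [PP [P in] [NP [Det a] [N scope]]]] [PP [P in] [NP [Det every] [N poet]]]]]]
The trees differ in how a recursive rule is bracketed over the same span.

5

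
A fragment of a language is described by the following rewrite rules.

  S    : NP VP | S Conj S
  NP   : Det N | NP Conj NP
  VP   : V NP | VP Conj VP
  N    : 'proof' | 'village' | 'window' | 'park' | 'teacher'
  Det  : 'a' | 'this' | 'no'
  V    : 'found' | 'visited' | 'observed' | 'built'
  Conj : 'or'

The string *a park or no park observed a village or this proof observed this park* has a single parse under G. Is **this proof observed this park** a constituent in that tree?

[S [S [NP [NP [Det a] [N park]] [Conj or] [NP [Det no] [N park]]] [VP [V observed] [NP [Det a] [N village]]]] [Conj or] [S [NP [Det this] [N proof]] [VP [V observed] [NP [Det this] [N park]]]]]
The words 'this proof observed this park' are exhaustively dominated by a single S node (built by S → NP VP), so they form a constituent.

Yes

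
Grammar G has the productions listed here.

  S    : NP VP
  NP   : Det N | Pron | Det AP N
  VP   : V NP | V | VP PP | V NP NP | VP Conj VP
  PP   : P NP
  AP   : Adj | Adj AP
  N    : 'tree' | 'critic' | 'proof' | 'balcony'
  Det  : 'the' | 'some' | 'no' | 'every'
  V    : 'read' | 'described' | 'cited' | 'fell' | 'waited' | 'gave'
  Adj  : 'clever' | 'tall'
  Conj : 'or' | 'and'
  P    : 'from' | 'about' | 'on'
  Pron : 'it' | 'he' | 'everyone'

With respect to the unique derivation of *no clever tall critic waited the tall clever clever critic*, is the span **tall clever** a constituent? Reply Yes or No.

No

[S [NP [Det no] [AP [Adj clever] [AP [Adj tall]]] [N critic]] [VP [V waited] [NP [Det the] [AP [Adj tall] [AP [Adj clever] [AP [Adj clever]]]] [N critic]]]]
The smallest constituent containing 'tall clever' is the AP spanning 'tall clever clever'; no single node in the tree dominates exactly the given words.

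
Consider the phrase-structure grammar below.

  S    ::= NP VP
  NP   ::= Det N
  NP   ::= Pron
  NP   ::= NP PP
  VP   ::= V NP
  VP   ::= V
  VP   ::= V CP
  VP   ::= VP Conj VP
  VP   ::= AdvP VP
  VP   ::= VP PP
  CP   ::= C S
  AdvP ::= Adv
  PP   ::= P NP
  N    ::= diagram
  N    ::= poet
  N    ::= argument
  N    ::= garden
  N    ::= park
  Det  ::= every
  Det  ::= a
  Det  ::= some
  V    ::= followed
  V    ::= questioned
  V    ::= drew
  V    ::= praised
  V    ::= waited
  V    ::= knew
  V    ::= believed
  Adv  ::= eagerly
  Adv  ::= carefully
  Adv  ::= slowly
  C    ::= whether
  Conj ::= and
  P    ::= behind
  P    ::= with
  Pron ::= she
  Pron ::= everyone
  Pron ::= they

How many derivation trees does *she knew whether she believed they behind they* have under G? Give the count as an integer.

3

Two of the 3 distinct bracketings:
[S [NP [Pron she]] [VP [V knew] [CP [C whether] [S [NP [Pron she]] [VP [V believed] [NP [NP [Pron they]] [PP [P behind] [NP [Pron they]]]]]]]]]
[S [NP [Pron she]] [VP [V knew] [CP [C whether] [S [NP [Pron she]] [VP [VP [V believed] [NP [Pron they]]] [PP [P behind] [NP [Pron they]]]]]]]]
The difference turns on whether NP → NP PP is used at the relevant span, versus an alternative expansion of NP.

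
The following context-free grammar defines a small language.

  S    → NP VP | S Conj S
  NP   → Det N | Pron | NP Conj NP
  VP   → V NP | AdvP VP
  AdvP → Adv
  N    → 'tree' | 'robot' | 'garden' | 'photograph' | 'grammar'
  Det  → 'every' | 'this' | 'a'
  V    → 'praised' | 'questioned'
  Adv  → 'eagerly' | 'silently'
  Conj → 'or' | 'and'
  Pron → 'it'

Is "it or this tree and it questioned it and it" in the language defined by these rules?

Grammatical

[S [NP [NP [Pron it]] [Conj or] [NP [NP [Det this] [N tree]] [Conj and] [NP [Pron it]]]] [VP [V questioned] [NP [NP [Pron it]] [Conj and] [NP [Pron it]]]]]
Every word is introduced by a lexical rule and the phrasal rules combine the resulting categories into a single S.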